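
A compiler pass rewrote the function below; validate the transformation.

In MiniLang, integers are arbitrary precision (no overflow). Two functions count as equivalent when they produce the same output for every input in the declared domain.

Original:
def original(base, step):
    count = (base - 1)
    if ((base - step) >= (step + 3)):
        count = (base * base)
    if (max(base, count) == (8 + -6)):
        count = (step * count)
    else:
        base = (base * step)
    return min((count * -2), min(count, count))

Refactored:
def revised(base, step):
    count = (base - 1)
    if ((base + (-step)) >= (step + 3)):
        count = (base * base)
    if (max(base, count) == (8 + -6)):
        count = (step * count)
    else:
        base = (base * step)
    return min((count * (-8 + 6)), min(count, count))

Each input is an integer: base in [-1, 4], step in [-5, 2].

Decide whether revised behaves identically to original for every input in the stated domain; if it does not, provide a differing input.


Reading the diff, among the changes: constant usage differs, plus arithmetic usage differs.
Tracing base=-1, step=0: original: count becomes -2; next ((base - step) >= (step + 3)) evaluates to false; next (max(base, count) == (8 + -6)) evaluates to false; next base becomes 0; next final value -2 | revised: count becomes -2; next ((base + (-step)) >= (step + 3)) evaluates to false; next (max(base, count) == (8 + -6)) evaluates to false; next base becomes 0; next final value -2 — matching result -2.
Every one of the 48 inputs gives matching results.
verdict: equivalent


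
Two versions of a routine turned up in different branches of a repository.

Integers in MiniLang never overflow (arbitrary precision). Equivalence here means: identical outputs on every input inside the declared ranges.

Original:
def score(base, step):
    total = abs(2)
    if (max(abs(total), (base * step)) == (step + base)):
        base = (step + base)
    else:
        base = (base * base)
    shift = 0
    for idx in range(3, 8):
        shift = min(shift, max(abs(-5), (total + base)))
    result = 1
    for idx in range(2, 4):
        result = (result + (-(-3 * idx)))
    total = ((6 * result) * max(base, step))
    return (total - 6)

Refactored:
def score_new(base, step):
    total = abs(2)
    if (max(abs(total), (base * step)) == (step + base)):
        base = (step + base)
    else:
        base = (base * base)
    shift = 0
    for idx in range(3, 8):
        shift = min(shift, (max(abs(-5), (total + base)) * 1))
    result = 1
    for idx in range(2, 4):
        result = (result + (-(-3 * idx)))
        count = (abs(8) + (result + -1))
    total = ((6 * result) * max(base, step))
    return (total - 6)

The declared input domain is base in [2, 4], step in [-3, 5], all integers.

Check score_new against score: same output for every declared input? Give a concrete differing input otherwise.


Differences: arithmetic usage differs, and min/max/abs usage differs, and statement counts differ, and local variable names differ, and constant usage differs — yet all 27 inputs agree.
verdict: equivalent


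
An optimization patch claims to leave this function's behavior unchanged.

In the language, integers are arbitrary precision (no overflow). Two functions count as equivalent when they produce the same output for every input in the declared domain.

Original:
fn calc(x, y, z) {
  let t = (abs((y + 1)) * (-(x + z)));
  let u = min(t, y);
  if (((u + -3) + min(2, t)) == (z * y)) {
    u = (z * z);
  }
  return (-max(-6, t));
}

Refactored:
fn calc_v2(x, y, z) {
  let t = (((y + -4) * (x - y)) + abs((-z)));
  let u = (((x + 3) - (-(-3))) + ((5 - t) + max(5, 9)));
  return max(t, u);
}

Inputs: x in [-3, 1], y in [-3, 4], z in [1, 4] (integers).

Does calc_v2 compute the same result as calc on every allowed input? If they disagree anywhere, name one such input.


Run the pair on x=-3, y=-3, z=1.
calc: t=4, then u=-3, then (((u + -3) + min(2, t)) == (z * y)) is false, then returns -4
calc_v2: t=1, then u=10, then returns 10
-4 against 10: the behavior changed.
verdict: not equivalent; witness: x=-3, y=-3, z=1


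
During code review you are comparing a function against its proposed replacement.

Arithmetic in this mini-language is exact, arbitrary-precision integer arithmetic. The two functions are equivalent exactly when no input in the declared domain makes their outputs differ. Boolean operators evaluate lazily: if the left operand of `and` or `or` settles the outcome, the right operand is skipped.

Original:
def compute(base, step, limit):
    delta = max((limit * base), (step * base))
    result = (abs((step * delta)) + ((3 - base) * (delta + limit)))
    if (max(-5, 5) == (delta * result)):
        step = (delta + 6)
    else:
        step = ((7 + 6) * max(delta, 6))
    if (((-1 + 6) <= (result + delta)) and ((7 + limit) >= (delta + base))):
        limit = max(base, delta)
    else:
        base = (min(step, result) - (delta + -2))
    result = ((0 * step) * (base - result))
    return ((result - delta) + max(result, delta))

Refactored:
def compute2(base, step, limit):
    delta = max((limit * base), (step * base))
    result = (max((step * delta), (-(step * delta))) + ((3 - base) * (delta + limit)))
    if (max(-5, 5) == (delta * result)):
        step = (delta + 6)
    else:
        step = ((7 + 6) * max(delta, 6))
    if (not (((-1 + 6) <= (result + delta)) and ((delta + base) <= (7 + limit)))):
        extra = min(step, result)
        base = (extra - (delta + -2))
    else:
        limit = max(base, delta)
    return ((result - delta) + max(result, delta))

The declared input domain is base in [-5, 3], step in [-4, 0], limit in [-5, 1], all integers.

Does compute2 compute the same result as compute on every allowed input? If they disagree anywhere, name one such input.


Evaluate both at base=-5, step=-4, limit=-5.
compute: delta := 25 | result := 260 | (max(-5, 5) == (delta * result)): false | step := 325 | (((-1 + 6) <= (result + delta)) and ((7 + limit) >= (delta + base))): false | base := 237 | result := 0 | result 0
compute2: delta := 25 | result := 260 | (max(-5, 5) == (delta * result)): false | step := 325 | (not (((-1 + 6) <= (result + delta)) and ((delta + base) <= (7 + limit)))): true | extra := 260 | base := 237 | result 495
0 vs 495 — the two versions disagree here.
verdict: not equivalent; witness: base=-5, step=-4, limit=-5


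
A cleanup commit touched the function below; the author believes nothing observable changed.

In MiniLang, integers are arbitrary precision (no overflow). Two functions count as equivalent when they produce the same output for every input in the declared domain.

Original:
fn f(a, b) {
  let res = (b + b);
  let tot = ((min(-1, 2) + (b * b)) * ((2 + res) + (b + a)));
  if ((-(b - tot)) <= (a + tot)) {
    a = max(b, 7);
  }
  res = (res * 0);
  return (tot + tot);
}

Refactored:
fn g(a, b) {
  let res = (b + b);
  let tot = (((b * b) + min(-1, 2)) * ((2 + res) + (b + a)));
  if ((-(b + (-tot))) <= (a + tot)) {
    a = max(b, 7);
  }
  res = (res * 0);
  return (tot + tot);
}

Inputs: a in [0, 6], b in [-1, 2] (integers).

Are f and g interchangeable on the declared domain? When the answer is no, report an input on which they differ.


Differences: arithmetic usage differs — yet all 28 inputs agree.
verdict: equivalent


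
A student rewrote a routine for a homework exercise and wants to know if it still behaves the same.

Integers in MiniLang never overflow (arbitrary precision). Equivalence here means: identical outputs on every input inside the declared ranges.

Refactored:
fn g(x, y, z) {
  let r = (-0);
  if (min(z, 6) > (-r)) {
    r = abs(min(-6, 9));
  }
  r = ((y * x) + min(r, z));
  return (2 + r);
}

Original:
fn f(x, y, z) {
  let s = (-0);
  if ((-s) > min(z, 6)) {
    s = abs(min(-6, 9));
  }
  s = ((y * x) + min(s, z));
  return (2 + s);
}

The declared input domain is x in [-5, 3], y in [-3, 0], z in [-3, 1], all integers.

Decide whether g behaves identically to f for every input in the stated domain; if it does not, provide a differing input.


These are not equivalent — on x=-5, y=-3, z=1 the outputs split (17 vs 18).
f: s := 0 | ((-s) > min(z, 6)): false | s := 15 | result 17
g: r := 0 | (min(z, 6) > (-r)): true | r := 6 | r := 16 | result 18
verdict: not equivalent; witness: x=-5, y=-3, z=1


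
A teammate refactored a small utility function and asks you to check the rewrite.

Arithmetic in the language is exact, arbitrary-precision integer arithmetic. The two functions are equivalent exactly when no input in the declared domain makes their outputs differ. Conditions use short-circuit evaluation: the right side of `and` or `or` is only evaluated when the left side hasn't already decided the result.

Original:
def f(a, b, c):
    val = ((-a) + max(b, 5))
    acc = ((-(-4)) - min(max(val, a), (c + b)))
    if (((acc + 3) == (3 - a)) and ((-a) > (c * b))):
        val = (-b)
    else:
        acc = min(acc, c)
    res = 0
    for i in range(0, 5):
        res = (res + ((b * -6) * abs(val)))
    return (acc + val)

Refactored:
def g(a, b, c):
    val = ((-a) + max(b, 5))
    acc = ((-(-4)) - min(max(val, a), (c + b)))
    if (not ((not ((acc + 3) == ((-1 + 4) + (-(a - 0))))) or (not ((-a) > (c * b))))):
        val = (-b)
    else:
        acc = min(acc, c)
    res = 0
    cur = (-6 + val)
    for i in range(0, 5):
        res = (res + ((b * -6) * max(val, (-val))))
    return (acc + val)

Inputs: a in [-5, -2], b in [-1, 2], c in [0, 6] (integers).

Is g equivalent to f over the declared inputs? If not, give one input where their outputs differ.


This is a faithful refactor — arithmetic usage differs, and min/max/abs usage differs, and local variable names differ, and constant usage differs, and statement counts differ, and boolean connective usage differs, but the computed results match everywhere.
One worked example (a=-4, b=0, c=2) — f: val = 9; acc = 2; (((acc + 3) == (3 - a)) and ((-a) > (c * b))) -> false; acc = 2; res = 0; [i=0]; res = 0; [i=1]; res = 0; [i=2]; res = 0; [i=3]; res = 0; [i=4]; res = 0; return 11; g: val = 9; acc = 2; (not ((not ((acc + 3) == ((-1 + 4) + (-(a - 0))))) or (not ((-a) > (c * b))))) -> false; acc = 2; res = 0; cur = 3; [i=0]; res = 0; [i=1]; res = 0; [i=2]; res = 0; [i=3]; res = 0; [i=4]; res = 0; return 11; agreement on 11.
Across all 112 domain points the two functions coincide.
verdict: equivalent


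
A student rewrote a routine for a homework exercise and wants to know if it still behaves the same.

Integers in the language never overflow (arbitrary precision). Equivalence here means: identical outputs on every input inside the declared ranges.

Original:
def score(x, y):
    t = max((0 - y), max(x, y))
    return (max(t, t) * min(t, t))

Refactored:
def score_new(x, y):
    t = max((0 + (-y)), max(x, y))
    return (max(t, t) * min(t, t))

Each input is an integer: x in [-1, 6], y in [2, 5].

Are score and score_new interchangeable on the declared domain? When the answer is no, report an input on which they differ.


The two are interchangeable: arithmetic usage differs, and every declared input agrees.
One worked example (x=4, y=2) — score: t=4, then returns 16; score_new: t=4, then returns 16; agreement on 16.
An exhaustive pass over the 32 declared inputs shows identical outputs.
verdict: equivalent


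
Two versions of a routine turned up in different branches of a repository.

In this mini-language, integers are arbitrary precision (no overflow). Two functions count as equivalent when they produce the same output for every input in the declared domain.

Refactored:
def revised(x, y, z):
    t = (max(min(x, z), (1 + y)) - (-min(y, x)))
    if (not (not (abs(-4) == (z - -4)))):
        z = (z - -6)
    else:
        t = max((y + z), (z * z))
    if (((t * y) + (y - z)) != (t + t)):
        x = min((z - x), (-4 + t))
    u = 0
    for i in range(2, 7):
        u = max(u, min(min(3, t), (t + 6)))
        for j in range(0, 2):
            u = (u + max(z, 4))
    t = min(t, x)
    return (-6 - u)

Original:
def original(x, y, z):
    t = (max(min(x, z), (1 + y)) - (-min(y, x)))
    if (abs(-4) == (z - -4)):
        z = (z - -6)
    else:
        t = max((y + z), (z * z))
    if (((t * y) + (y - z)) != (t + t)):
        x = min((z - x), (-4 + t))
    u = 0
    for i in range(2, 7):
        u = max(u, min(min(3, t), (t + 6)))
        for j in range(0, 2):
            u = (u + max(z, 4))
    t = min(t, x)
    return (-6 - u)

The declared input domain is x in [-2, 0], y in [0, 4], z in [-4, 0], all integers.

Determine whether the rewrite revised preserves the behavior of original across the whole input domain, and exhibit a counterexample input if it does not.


The two are interchangeable: boolean connective usage differs, and every declared input agrees.
Spot check at x=-1, y=0, z=-4 — original: t becomes 0; next (abs(-4) == (z - -4)) evaluates to false; next t becomes 16; next (((t * y) + (y - z)) != (t + t)) evaluates to true; next x becomes -3; next u becomes 0; next at i=2:; next u becomes 3; next at j=0:; next u becomes 7; next at j=1:; next u becomes 11; next at i=3:; next u becomes 11; next at j=0:; next u becomes 15; next at j=1:; next u becomes 19; next at i=4:; next u becomes 19; next at j=0:; next u becomes 23; next at j=1:; next u becomes 27; next at i=5:; next u becomes 27; next at j=0:; next u becomes 31; next at j=1:; next u becomes 35; next at i=6:; next u becomes 35; next at j=0:; next u becomes 39; next at j=1:; next u becomes 43; next t becomes -3; next final value -49. revised: t becomes 0; next (not (not (abs(-4) == (z - -4)))) evaluates to false; next t becomes 16; next (((t * y) + (y - z)) != (t + t)) evaluates to true; next x becomes -3; next u becomes 0; next at i=2:; next u becomes 3; next at j=0:; next u becomes 7; next at j=1:; next u becomes 11; next at i=3:; next u becomes 11; next at j=0:; next u becomes 15; next at j=1:; next u becomes 19; next at i=4:; next u becomes 19; next at j=0:; next u becomes 23; next at j=1:; next u becomes 27; next at i=5:; next u becomes 27; next at j=0:; next u becomes 31; next at j=1:; next u becomes 35; next at i=6:; next u becomes 35; next at j=0:; next u becomes 39; next at j=1:; next u becomes 43; next t becomes -3; next final value -49. Both give -49.
Sweeping the whole domain (75 inputs) finds no disagreement.
verdict: equivalent


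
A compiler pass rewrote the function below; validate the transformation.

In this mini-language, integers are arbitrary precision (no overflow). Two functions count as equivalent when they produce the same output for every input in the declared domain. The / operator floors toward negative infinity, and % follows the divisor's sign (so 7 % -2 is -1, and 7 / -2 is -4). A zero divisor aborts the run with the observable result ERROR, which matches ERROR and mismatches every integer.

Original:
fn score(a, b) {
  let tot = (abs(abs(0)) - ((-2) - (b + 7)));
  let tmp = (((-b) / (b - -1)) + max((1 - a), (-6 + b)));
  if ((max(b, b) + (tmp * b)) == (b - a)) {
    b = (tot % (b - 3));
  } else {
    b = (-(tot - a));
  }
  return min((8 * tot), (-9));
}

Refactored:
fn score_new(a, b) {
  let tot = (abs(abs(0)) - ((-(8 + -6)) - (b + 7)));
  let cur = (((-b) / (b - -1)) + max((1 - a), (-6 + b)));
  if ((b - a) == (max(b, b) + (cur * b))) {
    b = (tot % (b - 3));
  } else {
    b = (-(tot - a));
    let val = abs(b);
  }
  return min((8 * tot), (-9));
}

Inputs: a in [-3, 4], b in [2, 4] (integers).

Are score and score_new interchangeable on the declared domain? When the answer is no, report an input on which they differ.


Although arithmetic usage differs; and local variable names differ; and statement counts differ; and min/max/abs usage differs; and constant usage differs, 24/24 inputs agree.
verdict: equivalent


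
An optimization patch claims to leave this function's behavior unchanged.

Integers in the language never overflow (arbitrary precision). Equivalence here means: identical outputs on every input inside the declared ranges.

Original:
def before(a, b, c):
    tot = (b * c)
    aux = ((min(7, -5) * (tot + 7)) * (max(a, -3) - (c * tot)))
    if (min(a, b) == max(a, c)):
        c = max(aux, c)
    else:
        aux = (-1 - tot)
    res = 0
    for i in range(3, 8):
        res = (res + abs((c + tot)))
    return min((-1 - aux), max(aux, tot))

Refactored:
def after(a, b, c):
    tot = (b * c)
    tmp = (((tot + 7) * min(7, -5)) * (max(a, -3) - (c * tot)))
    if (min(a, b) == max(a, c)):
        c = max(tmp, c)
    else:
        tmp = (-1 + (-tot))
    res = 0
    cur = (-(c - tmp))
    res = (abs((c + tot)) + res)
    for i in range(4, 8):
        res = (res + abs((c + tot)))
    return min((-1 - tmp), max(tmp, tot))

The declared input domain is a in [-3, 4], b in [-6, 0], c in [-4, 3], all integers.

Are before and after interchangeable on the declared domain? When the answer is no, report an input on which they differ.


Side by side, the visible changes include: arithmetic usage differs; statement counts differ; loop structure differs; local variable names differ; min/max/abs usage differs.
One worked example (a=-2, b=-2, c=-1) — before: tot = 2; aux = 0; (min(a, b) == max(a, c)) -> false; aux = -3; res = 0; [i=3]; res = 1; [i=4]; res = 2; [i=5]; res = 3; [i=6]; res = 4; [i=7]; res = 5; return 2; after: tot = 2; tmp = 0; (min(a, b) == max(a, c)) -> false; tmp = -3; res = 0; cur = -2; res = 1; [i=4]; res = 2; [i=5]; res = 3; [i=6]; res = 4; [i=7]; res = 5; return 2; agreement on 2.
Across all 448 domain points the two functions coincide.
verdict: equivalent


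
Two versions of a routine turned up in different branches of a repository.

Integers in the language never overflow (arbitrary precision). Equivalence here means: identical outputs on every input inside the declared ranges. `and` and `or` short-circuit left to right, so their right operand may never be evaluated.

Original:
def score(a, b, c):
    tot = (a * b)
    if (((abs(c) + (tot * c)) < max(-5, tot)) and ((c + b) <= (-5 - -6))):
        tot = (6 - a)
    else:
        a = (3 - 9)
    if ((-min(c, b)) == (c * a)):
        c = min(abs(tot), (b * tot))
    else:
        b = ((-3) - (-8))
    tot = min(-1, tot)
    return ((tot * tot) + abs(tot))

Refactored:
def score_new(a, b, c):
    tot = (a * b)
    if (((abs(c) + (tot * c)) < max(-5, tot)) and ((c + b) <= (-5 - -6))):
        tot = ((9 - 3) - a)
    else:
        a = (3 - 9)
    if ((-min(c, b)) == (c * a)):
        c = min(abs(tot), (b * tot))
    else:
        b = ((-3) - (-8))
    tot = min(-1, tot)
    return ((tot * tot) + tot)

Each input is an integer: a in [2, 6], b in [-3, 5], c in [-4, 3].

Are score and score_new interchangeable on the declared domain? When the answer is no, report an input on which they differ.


Try a=2, b=-3, c=-4.
score: tot=-6, then (((abs(c) + (tot * c)) < max(-5, tot)) and ((c + b) <= (-5 - -6))) is false, then a=-6, then ((-min(c, b)) == (c * a)) is false, then b=5, then tot=-6, then returns 42
score_new: tot=-6, then (((abs(c) + (tot * c)) < max(-5, tot)) and ((c + b) <= (-5 - -6))) is false, then a=-6, then ((-min(c, b)) == (c * a)) is false, then b=5, then tot=-6, then returns 30
42 != 30, so the rewrite changes behavior.
verdict: not equivalent; witness: a=2, b=-3, c=-4


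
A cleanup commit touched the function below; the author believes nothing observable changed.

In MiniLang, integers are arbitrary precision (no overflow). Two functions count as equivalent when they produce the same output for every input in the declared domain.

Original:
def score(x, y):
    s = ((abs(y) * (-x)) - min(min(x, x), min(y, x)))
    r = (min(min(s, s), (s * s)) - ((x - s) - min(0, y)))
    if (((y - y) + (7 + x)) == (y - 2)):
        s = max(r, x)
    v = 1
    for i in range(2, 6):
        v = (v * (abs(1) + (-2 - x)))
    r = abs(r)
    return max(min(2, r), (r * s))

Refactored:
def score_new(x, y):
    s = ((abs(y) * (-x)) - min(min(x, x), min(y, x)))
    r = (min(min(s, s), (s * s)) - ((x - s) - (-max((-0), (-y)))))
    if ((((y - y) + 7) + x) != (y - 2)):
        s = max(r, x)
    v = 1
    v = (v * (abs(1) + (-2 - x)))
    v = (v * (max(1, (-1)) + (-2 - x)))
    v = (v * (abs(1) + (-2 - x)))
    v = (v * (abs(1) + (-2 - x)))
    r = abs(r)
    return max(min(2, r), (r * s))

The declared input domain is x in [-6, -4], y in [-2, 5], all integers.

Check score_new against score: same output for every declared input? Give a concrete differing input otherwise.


Not equivalent: x=-6, y=-2 separates them (720 vs 1600).
score: s = 18; r = 40; (((y - y) + (7 + x)) == (y - 2)) -> false; v = 1; [i=2]; v = 5; [i=3]; v = 25; [i=4]; v = 125; [i=5]; v = 625; r = 40; return 720
score_new: s = 18; r = 40; ((((y - y) + 7) + x) != (y - 2)) -> true; s = 40; v = 1; v = 5; v = 25; v = 125; v = 625; r = 40; return 1600
verdict: not equivalent; witness: x=-6, y=-2


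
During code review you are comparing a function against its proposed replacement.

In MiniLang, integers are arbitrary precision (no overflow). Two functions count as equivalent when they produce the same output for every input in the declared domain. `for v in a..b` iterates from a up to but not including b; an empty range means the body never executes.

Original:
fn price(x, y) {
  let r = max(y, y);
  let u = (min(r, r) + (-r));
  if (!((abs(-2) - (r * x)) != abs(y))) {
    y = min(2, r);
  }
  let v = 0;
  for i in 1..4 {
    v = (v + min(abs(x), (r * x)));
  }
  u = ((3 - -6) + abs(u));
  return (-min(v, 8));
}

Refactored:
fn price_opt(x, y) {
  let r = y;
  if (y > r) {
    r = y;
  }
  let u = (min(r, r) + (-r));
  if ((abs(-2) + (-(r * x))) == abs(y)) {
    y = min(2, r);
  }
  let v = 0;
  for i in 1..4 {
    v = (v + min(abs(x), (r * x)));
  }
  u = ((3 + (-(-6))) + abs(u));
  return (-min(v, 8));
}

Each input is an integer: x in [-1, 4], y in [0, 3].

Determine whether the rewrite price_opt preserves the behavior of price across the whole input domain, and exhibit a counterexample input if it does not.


Changes here: branching structure differs; also comparison usage differs; also min/max/abs usage differs; also statement counts differ; also arithmetic usage differs; also boolean connective usage differs; the full 24-point sweep finds no disagreement.
verdict: equivalent


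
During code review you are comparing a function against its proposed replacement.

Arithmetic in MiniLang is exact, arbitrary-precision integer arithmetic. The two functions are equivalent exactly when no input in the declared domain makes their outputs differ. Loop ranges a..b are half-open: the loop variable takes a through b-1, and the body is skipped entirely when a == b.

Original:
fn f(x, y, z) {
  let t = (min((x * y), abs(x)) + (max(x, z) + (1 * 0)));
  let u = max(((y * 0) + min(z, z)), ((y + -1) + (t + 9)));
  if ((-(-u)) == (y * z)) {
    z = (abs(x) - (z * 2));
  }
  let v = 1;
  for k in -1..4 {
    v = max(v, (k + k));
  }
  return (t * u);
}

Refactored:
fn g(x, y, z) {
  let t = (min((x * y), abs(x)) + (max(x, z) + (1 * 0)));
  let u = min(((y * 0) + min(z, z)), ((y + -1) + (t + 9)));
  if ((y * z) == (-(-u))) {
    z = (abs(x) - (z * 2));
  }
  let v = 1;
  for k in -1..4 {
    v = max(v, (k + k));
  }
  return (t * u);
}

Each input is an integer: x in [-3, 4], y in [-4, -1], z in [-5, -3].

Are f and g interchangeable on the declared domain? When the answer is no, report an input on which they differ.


The rewrite breaks on x=1, y=-4, z=-5, where the results are -3 and 15.
f: t := -3 | u := 1 | ((-(-u)) == (y * z)): false | v := 1 | iter k=-1: | v := 1 | iter k=0: | v := 1 | iter k=1: | v := 2 | iter k=2: | v := 4 | iter k=3: | v := 6 | result -3
g: t := -3 | u := -5 | ((y * z) == (-(-u))): false | v := 1 | iter k=-1: | v := 1 | iter k=0: | v := 1 | iter k=1: | v := 2 | iter k=2: | v := 4 | iter k=3: | v := 6 | result 15
verdict: not equivalent; witness: x=1, y=-4, z=-5


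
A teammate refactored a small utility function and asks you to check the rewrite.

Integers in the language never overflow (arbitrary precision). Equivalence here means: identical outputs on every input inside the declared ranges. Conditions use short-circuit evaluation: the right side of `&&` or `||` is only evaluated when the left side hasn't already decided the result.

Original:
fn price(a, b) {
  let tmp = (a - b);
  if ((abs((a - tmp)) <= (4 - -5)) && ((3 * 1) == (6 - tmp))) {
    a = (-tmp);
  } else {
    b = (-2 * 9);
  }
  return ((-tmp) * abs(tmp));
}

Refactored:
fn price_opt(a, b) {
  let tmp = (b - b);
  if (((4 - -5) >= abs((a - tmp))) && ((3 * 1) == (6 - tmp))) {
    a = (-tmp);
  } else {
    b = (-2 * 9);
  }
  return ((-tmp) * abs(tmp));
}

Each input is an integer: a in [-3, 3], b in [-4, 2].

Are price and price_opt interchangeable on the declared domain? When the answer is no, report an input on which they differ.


Evaluate both at a=-3, b=-4.
price: tmp becomes 1; next ((abs((a - tmp)) <= (4 - -5)) && ((3 * 1) == (6 - tmp))) evaluates to false; next b becomes -18; next final value -1
price_opt: tmp becomes 0; next (((4 - -5) >= abs((a - tmp))) && ((3 * 1) == (6 - tmp))) evaluates to false; next b becomes -18; next final value 0
-1 != 0, so the rewrite changes behavior.
verdict: not equivalent; witness: a=-3, b=-4


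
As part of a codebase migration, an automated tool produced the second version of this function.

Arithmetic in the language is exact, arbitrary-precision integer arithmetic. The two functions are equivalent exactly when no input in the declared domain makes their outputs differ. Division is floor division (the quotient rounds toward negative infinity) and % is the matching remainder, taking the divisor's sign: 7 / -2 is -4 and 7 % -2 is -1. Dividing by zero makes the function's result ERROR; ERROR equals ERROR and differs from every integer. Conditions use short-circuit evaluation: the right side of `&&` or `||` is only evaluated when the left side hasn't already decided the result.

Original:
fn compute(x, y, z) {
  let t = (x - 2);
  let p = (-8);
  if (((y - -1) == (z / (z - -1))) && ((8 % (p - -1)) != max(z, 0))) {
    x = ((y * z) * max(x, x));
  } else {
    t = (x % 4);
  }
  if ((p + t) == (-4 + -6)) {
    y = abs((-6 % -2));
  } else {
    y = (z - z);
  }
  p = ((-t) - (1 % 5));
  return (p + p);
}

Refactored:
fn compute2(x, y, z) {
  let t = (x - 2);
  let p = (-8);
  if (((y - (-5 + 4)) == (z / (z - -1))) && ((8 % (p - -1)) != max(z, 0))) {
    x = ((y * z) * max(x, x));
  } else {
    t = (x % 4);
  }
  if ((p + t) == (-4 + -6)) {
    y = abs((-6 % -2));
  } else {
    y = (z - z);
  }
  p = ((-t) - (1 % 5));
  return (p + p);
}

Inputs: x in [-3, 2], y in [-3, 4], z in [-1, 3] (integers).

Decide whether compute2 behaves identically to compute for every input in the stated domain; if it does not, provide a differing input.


The two are interchangeable: arithmetic usage differs, and constant usage differs, and every declared input agrees.
Spot check at x=1, y=4, z=1 — compute: t=-1, then p=-8, then (((y - -1) == (z / (z - -1))) && ((8 % (p - -1)) != max(z, 0))) is false, then t=1, then ((p + t) == (-4 + -6)) is false, then y=0, then p=-2, then returns -4. compute2: t=-1, then p=-8, then (((y - (-5 + 4)) == (z / (z - -1))) && ((8 % (p - -1)) != max(z, 0))) is false, then t=1, then ((p + t) == (-4 + -6)) is false, then y=0, then p=-2, then returns -4. Both give -4.
Every one of the 240 inputs gives matching results.
verdict: equivalent


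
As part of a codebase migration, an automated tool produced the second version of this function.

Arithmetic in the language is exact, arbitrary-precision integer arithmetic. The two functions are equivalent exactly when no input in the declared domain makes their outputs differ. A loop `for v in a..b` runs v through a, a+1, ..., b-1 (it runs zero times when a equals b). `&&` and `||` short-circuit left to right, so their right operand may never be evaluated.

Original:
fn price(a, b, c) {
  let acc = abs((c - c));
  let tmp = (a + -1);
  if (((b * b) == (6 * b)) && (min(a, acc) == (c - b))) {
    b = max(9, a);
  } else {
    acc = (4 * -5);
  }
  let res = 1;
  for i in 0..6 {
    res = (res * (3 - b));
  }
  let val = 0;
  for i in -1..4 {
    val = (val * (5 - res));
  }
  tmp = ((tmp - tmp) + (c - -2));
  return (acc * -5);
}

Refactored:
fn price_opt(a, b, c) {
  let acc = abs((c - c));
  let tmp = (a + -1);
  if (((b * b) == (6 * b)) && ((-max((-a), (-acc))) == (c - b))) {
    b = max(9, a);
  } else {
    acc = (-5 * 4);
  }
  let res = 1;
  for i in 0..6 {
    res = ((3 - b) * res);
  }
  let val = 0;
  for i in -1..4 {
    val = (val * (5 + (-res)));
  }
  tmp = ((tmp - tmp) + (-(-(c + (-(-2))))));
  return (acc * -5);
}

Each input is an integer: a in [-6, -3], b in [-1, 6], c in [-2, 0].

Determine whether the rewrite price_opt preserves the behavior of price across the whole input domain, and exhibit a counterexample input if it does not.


Equivalent — the differences include min/max/abs usage differs, plus arithmetic usage differs, yet no declared input distinguishes the two.
Tracing a=-3, b=6, c=-2: price: acc := 0 | tmp := -4 | (((b * b) == (6 * b)) && (min(a, acc) == (c - b))): false | acc := -20 | res := 1 | iter i=0: | res := -3 | iter i=1: | res := 9 | iter i=2: | res := -27 | iter i=3: | res := 81 | iter i=4: | res := -243 | iter i=5: | res := 729 | val := 0 | iter i=-1: | val := 0 | iter i=0: | val := 0 | iter i=1: | val := 0 | iter i=2: | val := 0 | iter i=3: | val := 0 | tmp := 0 | result 100 | price_opt: acc := 0 | tmp := -4 | (((b * b) == (6 * b)) && ((-max((-a), (-acc))) == (c - b))): false | acc := -20 | res := 1 | iter i=0: | res := -3 | iter i=1: | res := 9 | iter i=2: | res := -27 | iter i=3: | res := 81 | iter i=4: | res := -243 | iter i=5: | res := 729 | val := 0 | iter i=-1: | val := 0 | iter i=0: | val := 0 | iter i=1: | val := 0 | iter i=2: | val := 0 | iter i=3: | val := 0 | tmp := 0 | result 100 — matching result 100.
An exhaustive pass over the 96 declared inputs shows identical outputs.
verdict: equivalent


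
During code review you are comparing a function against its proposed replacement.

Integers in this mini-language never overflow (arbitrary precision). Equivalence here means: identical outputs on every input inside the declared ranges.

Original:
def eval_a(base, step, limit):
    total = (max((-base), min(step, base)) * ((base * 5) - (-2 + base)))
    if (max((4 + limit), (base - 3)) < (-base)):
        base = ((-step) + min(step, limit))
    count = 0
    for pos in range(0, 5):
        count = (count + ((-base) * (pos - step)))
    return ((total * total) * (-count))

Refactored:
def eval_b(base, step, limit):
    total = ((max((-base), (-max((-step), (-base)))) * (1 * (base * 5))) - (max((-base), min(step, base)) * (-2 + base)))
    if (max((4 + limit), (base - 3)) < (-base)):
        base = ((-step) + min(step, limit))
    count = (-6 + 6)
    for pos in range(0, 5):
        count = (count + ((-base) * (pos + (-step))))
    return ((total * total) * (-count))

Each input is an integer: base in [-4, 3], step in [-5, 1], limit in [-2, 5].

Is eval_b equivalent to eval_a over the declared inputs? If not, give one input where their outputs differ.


Comparing the listings, the differences include: min/max/abs usage differs, and arithmetic usage differs, and constant usage differs.
As a probe, take base=-2, step=-1, limit=-1: eval_a runs total=-12, then (max((4 + limit), (base - 3)) < (-base)) is false, then count=0, then (pos=0), then count=2, then (pos=1), then count=6, then (pos=2), then count=12, then (pos=3), then count=20, then (pos=4), then count=30, then returns -4320; eval_b runs total=-12, then (max((4 + limit), (base - 3)) < (-base)) is false, then count=0, then (pos=0), then count=2, then (pos=1), then count=6, then (pos=2), then count=12, then (pos=3), then count=20, then (pos=4), then count=30, then returns -4320; both end at -4320.
An exhaustive pass over the 448 declared inputs shows identical outputs.
verdict: equivalent


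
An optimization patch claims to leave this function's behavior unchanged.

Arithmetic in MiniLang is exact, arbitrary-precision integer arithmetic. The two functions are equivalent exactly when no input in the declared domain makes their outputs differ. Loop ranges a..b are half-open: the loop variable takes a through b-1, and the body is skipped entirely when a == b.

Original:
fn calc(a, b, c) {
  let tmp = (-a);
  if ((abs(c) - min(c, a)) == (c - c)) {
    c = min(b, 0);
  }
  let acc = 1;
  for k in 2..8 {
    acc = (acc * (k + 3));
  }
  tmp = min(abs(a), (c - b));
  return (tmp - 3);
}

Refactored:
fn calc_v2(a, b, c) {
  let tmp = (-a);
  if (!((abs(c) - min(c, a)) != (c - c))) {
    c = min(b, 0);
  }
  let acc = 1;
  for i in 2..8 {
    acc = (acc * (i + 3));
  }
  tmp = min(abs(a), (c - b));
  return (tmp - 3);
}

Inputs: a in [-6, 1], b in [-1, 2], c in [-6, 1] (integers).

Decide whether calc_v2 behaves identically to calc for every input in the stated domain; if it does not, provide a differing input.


Equivalent — the differences include comparison usage differs; and boolean connective usage differs; and local variable names differ, yet no declared input distinguishes the two.
Tracing a=-2, b=2, c=0: calc: tmp = 2; ((abs(c) - min(c, a)) == (c - c)) -> false; acc = 1; [k=2]; acc = 5; [k=3]; acc = 30; [k=4]; acc = 210; [k=5]; acc = 1680; [k=6]; acc = 15120; [k=7]; acc = 151200; tmp = -2; return -5 | calc_v2: tmp = 2; (!((abs(c) - min(c, a)) != (c - c))) -> false; acc = 1; [i=2]; acc = 5; [i=3]; acc = 30; [i=4]; acc = 210; [i=5]; acc = 1680; [i=6]; acc = 15120; [i=7]; acc = 151200; tmp = -2; return -5 — matching result -5.
Every one of the 256 inputs gives matching results.
verdict: equivalent


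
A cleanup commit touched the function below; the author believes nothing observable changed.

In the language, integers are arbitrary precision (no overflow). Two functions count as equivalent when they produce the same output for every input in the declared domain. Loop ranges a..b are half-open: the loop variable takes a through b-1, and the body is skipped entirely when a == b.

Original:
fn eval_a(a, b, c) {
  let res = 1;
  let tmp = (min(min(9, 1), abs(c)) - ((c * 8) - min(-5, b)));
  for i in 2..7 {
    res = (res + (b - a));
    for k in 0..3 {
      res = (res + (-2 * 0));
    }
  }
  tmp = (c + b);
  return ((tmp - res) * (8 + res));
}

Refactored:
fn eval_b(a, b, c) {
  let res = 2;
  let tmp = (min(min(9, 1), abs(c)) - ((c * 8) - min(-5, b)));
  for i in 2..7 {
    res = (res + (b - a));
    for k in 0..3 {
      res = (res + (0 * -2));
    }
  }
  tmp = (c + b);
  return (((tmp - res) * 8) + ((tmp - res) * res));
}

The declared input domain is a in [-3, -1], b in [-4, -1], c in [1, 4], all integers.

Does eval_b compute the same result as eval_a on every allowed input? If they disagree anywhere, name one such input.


These are not equivalent — on a=-3, b=-4, c=1 the outputs split (4 vs 0).
eval_a: res=1, then tmp=-12, then (i=2), then res=0, then (k=0), then res=0, then (k=1), then res=0, then (k=2), then res=0, then (i=3), then res=-1, then (k=0), then res=-1, then (k=1), then res=-1, then (k=2), then res=-1, then (i=4), then res=-2, then (k=0), then res=-2, then (k=1), then res=-2, then (k=2), then res=-2, then (i=5), then res=-3, then (k=0), then res=-3, then (k=1), then res=-3, then (k=2), then res=-3, then (i=6), then res=-4, then (k=0), then res=-4, then (k=1), then res=-4, then (k=2), then res=-4, then tmp=-3, then returns 4
eval_b: res=2, then tmp=-12, then (i=2), then res=1, then (k=0), then res=1, then (k=1), then res=1, then (k=2), then res=1, then (i=3), then res=0, then (k=0), then res=0, then (k=1), then res=0, then (k=2), then res=0, then (i=4), then res=-1, then (k=0), then res=-1, then (k=1), then res=-1, then (k=2), then res=-1, then (i=5), then res=-2, then (k=0), then res=-2, then (k=1), then res=-2, then (k=2), then res=-2, then (i=6), then res=-3, then (k=0), then res=-3, then (k=1), then res=-3, then (k=2), then res=-3, then tmp=-3, then returns 0
verdict: not equivalent; witness: a=-3, b=-4, c=1


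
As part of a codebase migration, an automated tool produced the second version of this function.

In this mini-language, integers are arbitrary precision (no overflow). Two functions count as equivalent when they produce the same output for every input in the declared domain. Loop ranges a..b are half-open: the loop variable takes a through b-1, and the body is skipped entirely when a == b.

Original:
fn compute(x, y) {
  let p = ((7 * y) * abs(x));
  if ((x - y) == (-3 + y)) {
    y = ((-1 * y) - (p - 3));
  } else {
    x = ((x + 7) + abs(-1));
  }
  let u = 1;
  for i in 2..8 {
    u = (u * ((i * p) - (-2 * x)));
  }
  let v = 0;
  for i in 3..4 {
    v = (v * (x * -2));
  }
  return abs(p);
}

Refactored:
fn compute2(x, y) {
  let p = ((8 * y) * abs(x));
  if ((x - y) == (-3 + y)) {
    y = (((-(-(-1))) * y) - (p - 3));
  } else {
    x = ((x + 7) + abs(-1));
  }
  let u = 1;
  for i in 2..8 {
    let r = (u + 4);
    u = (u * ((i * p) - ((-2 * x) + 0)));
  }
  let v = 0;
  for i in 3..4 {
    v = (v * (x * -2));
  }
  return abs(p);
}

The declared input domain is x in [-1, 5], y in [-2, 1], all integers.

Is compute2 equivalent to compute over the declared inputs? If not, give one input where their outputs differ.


Consider the input x=-1, y=-2.
compute: p := -14 | ((x - y) == (-3 + y)): false | x := 7 | u := 1 | iter i=2: | u := -14 | iter i=3: | u := 392 | iter i=4: | u := -16464 | iter i=5: | u := 921984 | iter i=6: | u := -64538880 | iter i=7: | u := 5421265920 | v := 0 | iter i=3: | v := 0 | result 14
compute2: p := -16 | ((x - y) == (-3 + y)): false | x := 7 | u := 1 | iter i=2: | r := 5 | u := -18 | iter i=3: | r := -14 | u := 612 | iter i=4: | r := 616 | u := -30600 | iter i=5: | r := -30596 | u := 2019600 | iter i=6: | r := 2019604 | u := -165607200 | iter i=7: | r := -165607196 | u := 16229505600 | v := 0 | iter i=3: | v := 0 | result 16
14 != 16, so the rewrite changes behavior.
verdict: not equivalent; witness: x=-1, y=-2


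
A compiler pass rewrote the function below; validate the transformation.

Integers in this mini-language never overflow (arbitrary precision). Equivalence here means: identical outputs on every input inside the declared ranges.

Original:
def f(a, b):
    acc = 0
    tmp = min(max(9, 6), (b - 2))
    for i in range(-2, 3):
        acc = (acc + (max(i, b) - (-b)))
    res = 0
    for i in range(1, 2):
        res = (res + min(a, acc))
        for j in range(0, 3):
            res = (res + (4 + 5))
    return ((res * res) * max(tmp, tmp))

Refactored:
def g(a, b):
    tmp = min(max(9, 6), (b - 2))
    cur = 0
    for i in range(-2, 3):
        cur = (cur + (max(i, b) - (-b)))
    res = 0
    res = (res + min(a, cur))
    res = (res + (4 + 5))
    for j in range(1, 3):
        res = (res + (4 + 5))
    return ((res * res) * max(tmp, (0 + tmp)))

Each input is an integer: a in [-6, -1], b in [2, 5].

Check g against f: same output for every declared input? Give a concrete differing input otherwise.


Behavior is preserved: although loop structure differs, and constant usage differs, and local variable names differ, and arithmetic usage differs, the outputs never diverge.
As a probe, take a=-3, b=4: f runs acc := 0 | tmp := 2 | iter i=-2: | acc := 8 | iter i=-1: | acc := 16 | iter i=0: | acc := 24 | iter i=1: | acc := 32 | iter i=2: | acc := 40 | res := 0 | iter i=1: | res := -3 | iter j=0: | res := 6 | iter j=1: | res := 15 | iter j=2: | res := 24 | result 1152; g runs tmp := 2 | cur := 0 | iter i=-2: | cur := 8 | iter i=-1: | cur := 16 | iter i=0: | cur := 24 | iter i=1: | cur := 32 | iter i=2: | cur := 40 | res := 0 | res := -3 | res := 6 | iter j=1: | res := 15 | iter j=2: | res := 24 | result 1152; both end at 1152.
Sweeping the whole domain (24 inputs) finds no disagreement.
verdict: equivalent


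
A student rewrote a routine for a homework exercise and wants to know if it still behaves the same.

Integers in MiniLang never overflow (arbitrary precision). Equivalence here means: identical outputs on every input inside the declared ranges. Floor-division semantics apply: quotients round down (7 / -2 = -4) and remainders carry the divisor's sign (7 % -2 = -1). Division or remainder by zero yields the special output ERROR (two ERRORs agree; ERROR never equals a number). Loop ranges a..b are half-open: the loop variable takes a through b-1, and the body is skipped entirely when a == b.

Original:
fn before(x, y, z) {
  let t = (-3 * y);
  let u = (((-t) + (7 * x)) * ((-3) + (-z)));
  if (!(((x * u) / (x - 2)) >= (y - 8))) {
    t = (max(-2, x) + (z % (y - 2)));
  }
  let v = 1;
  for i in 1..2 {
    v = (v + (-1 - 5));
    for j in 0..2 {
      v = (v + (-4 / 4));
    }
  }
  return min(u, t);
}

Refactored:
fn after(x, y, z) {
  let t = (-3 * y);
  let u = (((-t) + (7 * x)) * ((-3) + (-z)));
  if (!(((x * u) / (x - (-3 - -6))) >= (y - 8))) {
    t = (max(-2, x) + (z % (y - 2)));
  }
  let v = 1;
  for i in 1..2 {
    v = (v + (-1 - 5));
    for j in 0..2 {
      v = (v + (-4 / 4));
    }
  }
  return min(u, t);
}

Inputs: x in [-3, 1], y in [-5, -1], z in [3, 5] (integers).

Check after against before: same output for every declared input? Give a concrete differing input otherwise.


These are not equivalent — on x=1, y=-3, z=3 the outputs split (-1 vs 9).
before: t=9, then u=12, then (!(((x * u) / (x - 2)) >= (y - 8))) is true, then t=-1, then v=1, then (i=1), then v=-5, then (j=0), then v=-6, then (j=1), then v=-7, then returns -1
after: t=9, then u=12, then (!(((x * u) / (x - (-3 - -6))) >= (y - 8))) is false, then v=1, then (i=1), then v=-5, then (j=0), then v=-6, then (j=1), then v=-7, then returns 9
verdict: not equivalent; witness: x=1, y=-3, z=3
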